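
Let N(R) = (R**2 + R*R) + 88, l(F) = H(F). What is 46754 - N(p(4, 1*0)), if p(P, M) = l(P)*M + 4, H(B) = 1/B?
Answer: 46634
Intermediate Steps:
H(B) = 1/B
l(F) = 1/F
p(P, M) = 4 + M/P (p(P, M) = M/P + 4 = 4 + M/P)
N(R) = 88 + 2*R**2 (N(R) = (R**2 + R**2) + 88 = 2*R**2 + 88 = 88 + 2*R**2)
46754 - N(p(4, 1*0)) = 46754 - (88 + 2*(4 + (1*0)/4)**2) = 46754 - (88 + 2*(4 + 0*(1/4))**2) = 46754 - (88 + 2*(4 + 0)**2) = 46754 - (88 + 2*4**2) = 46754 - (88 + 2*16) = 46754 - (88 + 32) = 46754 - 1*120 = 46754 - 120 = 46634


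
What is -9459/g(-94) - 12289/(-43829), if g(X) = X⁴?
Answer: 959047818433/3421944616784 ≈ 0.28026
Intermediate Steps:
-9459/g(-94) - 12289/(-43829) = -9459/((-94)⁴) - 12289/(-43829) = -9459/78074896 - 12289*(-1/43829) = -9459*1/78074896 + 12289/43829 = -9459/78074896 + 12289/43829 = 959047818433/3421944616784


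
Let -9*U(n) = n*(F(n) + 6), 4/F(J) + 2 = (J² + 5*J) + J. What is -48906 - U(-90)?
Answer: -185042534/3779 ≈ -48966.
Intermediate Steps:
F(J) = 4/(-2 + J² + 6*J) (F(J) = 4/(-2 + ((J² + 5*J) + J)) = 4/(-2 + (J² + 6*J)) = 4/(-2 + J² + 6*J))
U(n) = -n*(6 + 4/(-2 + n² + 6*n))/9 (U(n) = -n*(4/(-2 + n² + 6*n) + 6)/9 = -n*(6 + 4/(-2 + n² + 6*n))/9)
-48906 - U(-90) = -48906 - 2*(-90)*(4 - 18*(-90) - 3*(-90)²)/(9*(-2 + (-90)² + 6*(-90))) = -48906 - 2*(-90)*(4 + 1620 - 3*8100)/(9*(-2 + 8100 - 540)) = -48906 - 2*(-90)*(4 + 1620 - 24300)/(9*7558) = -48906 - 2*(-90)*(-22676)/(9*7558) = -48906 - 1*226760/3779 = -48906 - 226760/3779 = -185042534/3779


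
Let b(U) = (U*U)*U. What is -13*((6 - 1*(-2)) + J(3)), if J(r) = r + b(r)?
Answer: -494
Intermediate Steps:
b(U) = U³ (b(U) = U²*U = U³)
J(r) = r + r³
-13*((6 - 1*(-2)) + J(3)) = -13*((6 - 1*(-2)) + (3 + 3³)) = -13*((6 + 2) + (3 + 27)) = -13*(8 + 30) = -13*38 = -494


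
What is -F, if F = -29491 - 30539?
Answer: 60030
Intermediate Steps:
F = -60030
-F = -1*(-60030) = 60030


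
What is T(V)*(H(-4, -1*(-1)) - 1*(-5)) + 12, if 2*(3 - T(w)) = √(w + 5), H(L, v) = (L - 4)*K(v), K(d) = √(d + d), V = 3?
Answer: 43 - 29*√2 ≈ 1.9878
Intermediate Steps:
K(d) = √2*√d (K(d) = √(2*d) = √2*√d)
H(L, v) = √2*√v*(-4 + L) (H(L, v) = (L - 4)*(√2*√v) = (-4 + L)*(√2*√v) = √2*√v*(-4 + L))
T(w) = 3 - √(5 + w)/2 (T(w) = 3 - √(w + 5)/2 = 3 - √(5 + w)/2)
T(V)*(H(-4, -1*(-1)) - 1*(-5)) + 12 = (3 - √(5 + 3)/2)*(√2*√(-1*(-1))*(-4 - 4) - 1*(-5)) + 12 = (3 - √2)*(√2*√1*(-8) + 5) + 12 = (3 - √2)*(√2*1*(-8) + 5) + 12 = (3 - √2)*(-8*√2 + 5) + 12 = (3 - √2)*(5 - 8*√2) + 12 = 12 + (3 - √2)*(5 - 8*√2)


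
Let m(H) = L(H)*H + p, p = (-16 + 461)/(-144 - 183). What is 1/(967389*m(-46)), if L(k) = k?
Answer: 109/222978972481 ≈ 4.8884e-10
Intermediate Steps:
p = -445/327 (p = 445/(-327) = 445*(-1/327) = -445/327 ≈ -1.3609)
m(H) = -445/327 + H² (m(H) = H*H - 445/327 = H² - 445/327 = -445/327 + H²)
1/(967389*m(-46)) = 1/(967389*(-445/327 + (-46)²)) = 1/(967389*(-445/327 + 2116)) = 1/(967389*(691487/327)) = (1/967389)*(327/691487) = 109/222978972481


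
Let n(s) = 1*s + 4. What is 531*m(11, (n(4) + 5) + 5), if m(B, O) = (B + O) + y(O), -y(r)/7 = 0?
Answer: 15399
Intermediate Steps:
y(r) = 0 (y(r) = -7*0 = 0)
n(s) = 4 + s (n(s) = s + 4 = 4 + s)
m(B, O) = B + O (m(B, O) = (B + O) + 0 = B + O)
531*m(11, (n(4) + 5) + 5) = 531*(11 + (((4 + 4) + 5) + 5)) = 531*(11 + ((8 + 5) + 5)) = 531*(11 + (13 + 5)) = 531*(11 + 18) = 531*29 = 15399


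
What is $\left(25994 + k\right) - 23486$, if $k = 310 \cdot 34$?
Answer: $13048$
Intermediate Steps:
$k = 10540$
$\left(25994 + k\right) - 23486 = \left(25994 + 10540\right) - 23486 = 36534 - 23486 = 13048$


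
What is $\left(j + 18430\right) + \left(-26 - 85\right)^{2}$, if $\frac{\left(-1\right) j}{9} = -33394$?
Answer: $331297$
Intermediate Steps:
$j = 300546$ ($j = \left(-9\right) \left(-33394\right) = 300546$)
$\left(j + 18430\right) + \left(-26 - 85\right)^{2} = \left(300546 + 18430\right) + \left(-26 - 85\right)^{2} = 318976 + \left(-111\right)^{2} = 318976 + 12321 = 331297$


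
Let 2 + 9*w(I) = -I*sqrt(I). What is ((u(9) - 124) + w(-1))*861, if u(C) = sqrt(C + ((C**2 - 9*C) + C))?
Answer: -320866/3 + 2583*sqrt(2) + 287*I/3 ≈ -1.033e+5 + 95.667*I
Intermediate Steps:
w(I) = -2/9 - I**(3/2)/9 (w(I) = -2/9 + (-I*sqrt(I))/9 = -2/9 + (-I**(3/2))/9 = -2/9 - I**(3/2)/9)
u(C) = sqrt(C**2 - 7*C) (u(C) = sqrt(C + (C**2 - 8*C)) = sqrt(C**2 - 7*C))
((u(9) - 124) + w(-1))*861 = ((sqrt(9*(-7 + 9)) - 124) + (-2/9 - (-1)*I/9))*861 = ((sqrt(9*2) - 124) + (-2/9 - (-1)*I/9))*861 = ((sqrt(18) - 124) + (-2/9 + I/9))*861 = ((3*sqrt(2) - 124) + (-2/9 + I/9))*861 = ((-124 + 3*sqrt(2)) + (-2/9 + I/9))*861 = (-1118/9 + 3*sqrt(2) + I/9)*861 = -320866/3 + 2583*sqrt(2) + 287*I/3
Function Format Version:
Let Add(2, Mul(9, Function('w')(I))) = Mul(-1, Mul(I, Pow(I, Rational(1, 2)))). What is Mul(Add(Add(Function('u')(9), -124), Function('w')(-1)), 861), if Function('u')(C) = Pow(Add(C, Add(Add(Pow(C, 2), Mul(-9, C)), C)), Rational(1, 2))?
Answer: Add(Rational(-320866, 3), Mul(2583, Pow(2, Rational(1, 2))), Mul(Rational(287, 3), I)) ≈ Add(-1.0330e+5, Mul(95.667, I))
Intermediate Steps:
Function('w')(I) = Add(Rational(-2, 9), Mul(Rational(-1, 9), Pow(I, Rational(3, 2)))) (Function('w')(I) = Add(Rational(-2, 9), Mul(Rational(1, 9), Mul(-1, Mul(I, Pow(I, Rational(1, 2)))))) = Add(Rational(-2, 9), Mul(Rational(1, 9), Mul(-1, Pow(I, Rational(3, 2))))) = Add(Rational(-2, 9), Mul(Rational(-1, 9), Pow(I, Rational(3, 2)))))
Function('u')(C) = Pow(Add(Pow(C, 2), Mul(-7, C)), Rational(1, 2)) (Function('u')(C) = Pow(Add(C, Add(Pow(C, 2), Mul(-8, C))), Rational(1, 2)) = Pow(Add(Pow(C, 2), Mul(-7, C)), Rational(1, 2)))
Mul(Add(Add(Function('u')(9), -124), Function('w')(-1)), 861) = Mul(Add(Add(Pow(Mul(9, Add(-7, 9)), Rational(1, 2)), -124), Add(Rational(-2, 9), Mul(Rational(-1, 9), Pow(-1, Rational(3, 2))))), 861) = Mul(Add(Add(Pow(Mul(9, 2), Rational(1, 2)), -124), Add(Rational(-2, 9), Mul(Rational(-1, 9), Mul(-1, I)))), 861) = Mul(Add(Add(Pow(18, Rational(1, 2)), -124), Add(Rational(-2, 9), Mul(Rational(1, 9), I))), 861) = Mul(Add(Add(Mul(3, Pow(2, Rational(1, 2))), -124), Add(Rational(-2, 9), Mul(Rational(1, 9), I))), 861) = Mul(Add(Add(-124, Mul(3, Pow(2, Rational(1, 2)))), Add(Rational(-2, 9), Mul(Rational(1, 9), I))), 861) = Mul(Add(Rational(-1118, 9), Mul(3, Pow(2, Rational(1, 2))), Mul(Rational(1, 9), I)), 861) = Add(Rational(-320866, 3), Mul(2583, Pow(2, Rational(1, 2))), Mul(Rational(287, 3), I))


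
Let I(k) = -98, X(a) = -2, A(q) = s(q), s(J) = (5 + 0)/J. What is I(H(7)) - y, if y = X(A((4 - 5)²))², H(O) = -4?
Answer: -102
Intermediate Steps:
s(J) = 5/J
A(q) = 5/q
y = 4 (y = (-2)² = 4)
I(H(7)) - y = -98 - 1*4 = -98 - 4 = -102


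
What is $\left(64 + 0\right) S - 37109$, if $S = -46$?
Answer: $-40053$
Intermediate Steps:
$\left(64 + 0\right) S - 37109 = \left(64 + 0\right) \left(-46\right) - 37109 = 64 \left(-46\right) - 37109 = -2944 - 37109 = -40053$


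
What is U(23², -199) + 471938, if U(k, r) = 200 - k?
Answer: 471609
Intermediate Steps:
U(23², -199) + 471938 = (200 - 1*23²) + 471938 = (200 - 1*529) + 471938 = (200 - 529) + 471938 = -329 + 471938 = 471609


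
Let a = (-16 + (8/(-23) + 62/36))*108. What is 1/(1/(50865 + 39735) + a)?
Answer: -2083800/3291497977 ≈ -0.00063309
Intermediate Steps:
a = -36330/23 (a = (-16 + (8*(-1/23) + 62*(1/36)))*108 = (-16 + (-8/23 + 31/18))*108 = (-16 + 569/414)*108 = -6055/414*108 = -36330/23 ≈ -1579.6)
1/(1/(50865 + 39735) + a) = 1/(1/(50865 + 39735) - 36330/23) = 1/(1/90600 - 36330/23) = 1/(-3291497977/2083800) = -2083800/3291497977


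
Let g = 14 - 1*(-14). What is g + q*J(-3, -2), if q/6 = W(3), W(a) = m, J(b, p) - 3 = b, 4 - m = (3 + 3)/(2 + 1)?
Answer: 28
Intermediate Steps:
m = 2 (m = 4 - (3 + 3)/(2 + 1) = 4 - 6/3 = 4 - 1*2 = 4 - 2 = 2)
J(b, p) = 3 + b
W(a) = 2
q = 12 (q = 6*2 = 12)
g = 28 (g = 14 + 14 = 28)
g + q*J(-3, -2) = 28 + 12*(3 - 3) = 28 + 12*0 = 28 + 0 = 28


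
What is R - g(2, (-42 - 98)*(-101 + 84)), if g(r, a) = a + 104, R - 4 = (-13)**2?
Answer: -2311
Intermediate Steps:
R = 173 (R = 4 + (-13)**2 = 4 + 169 = 173)
g(r, a) = 104 + a
R - g(2, (-42 - 98)*(-101 + 84)) = 173 - (104 + (-42 - 98)*(-101 + 84)) = 173 - (104 - 140*(-17)) = 173 - (104 + 2380) = 173 - 1*2484 = 173 - 2484 = -2311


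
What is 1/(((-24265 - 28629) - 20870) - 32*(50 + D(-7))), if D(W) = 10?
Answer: -1/75684 ≈ -1.3213e-5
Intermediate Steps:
1/(((-24265 - 28629) - 20870) - 32*(50 + D(-7))) = 1/(((-24265 - 28629) - 20870) - 32*(50 + 10)) = 1/((-52894 - 20870) - 32*60) = 1/(-73764 - 1920) = 1/(-75684) = -1/75684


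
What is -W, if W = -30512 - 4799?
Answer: 35311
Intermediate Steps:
W = -35311
-W = -1*(-35311) = 35311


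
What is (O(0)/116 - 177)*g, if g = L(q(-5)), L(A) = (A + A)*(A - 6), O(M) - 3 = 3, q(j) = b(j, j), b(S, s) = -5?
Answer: -564465/29 ≈ -19464.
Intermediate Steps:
q(j) = -5
O(M) = 6 (O(M) = 3 + 3 = 6)
L(A) = 2*A*(-6 + A) (L(A) = (2*A)*(-6 + A) = 2*A*(-6 + A))
g = 110 (g = 2*(-5)*(-6 - 5) = 2*(-5)*(-11) = 110)
(O(0)/116 - 177)*g = (6/116 - 177)*110 = (6*(1/116) - 177)*110 = (3/58 - 177)*110 = -10263/58*110 = -564465/29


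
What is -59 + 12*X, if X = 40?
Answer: 421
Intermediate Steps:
-59 + 12*X = -59 + 12*40 = -59 + 480 = 421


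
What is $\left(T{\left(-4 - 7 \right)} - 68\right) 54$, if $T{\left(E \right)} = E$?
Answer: $-4266$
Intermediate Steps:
$\left(T{\left(-4 - 7 \right)} - 68\right) 54 = \left(\left(-4 - 7\right) - 68\right) 54 = \left(-11 - 68\right) 54 = \left(-79\right) 54 = -4266$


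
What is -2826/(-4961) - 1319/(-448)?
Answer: 7809607/2222528 ≈ 3.5138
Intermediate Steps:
-2826/(-4961) - 1319/(-448) = -2826*(-1/4961) - 1319*(-1/448) = 2826/4961 + 1319/448 = 7809607/2222528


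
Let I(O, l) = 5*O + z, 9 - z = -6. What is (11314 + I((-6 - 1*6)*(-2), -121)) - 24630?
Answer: -13181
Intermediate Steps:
z = 15 (z = 9 - 1*(-6) = 9 + 6 = 15)
I(O, l) = 15 + 5*O (I(O, l) = 5*O + 15 = 15 + 5*O)
(11314 + I((-6 - 1*6)*(-2), -121)) - 24630 = (11314 + (15 + 5*((-6 - 1*6)*(-2)))) - 24630 = (11314 + (15 + 5*((-6 - 6)*(-2)))) - 24630 = (11314 + (15 + 5*(-12*(-2)))) - 24630 = (11314 + (15 + 5*24)) - 24630 = (11314 + (15 + 120)) - 24630 = (11314 + 135) - 24630 = 11449 - 24630 = -13181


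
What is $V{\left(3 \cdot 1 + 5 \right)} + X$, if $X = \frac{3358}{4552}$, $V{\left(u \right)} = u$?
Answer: $\frac{19887}{2276} \approx 8.7377$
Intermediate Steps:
$X = \frac{1679}{2276}$ ($X = 3358 \cdot \frac{1}{4552} = \frac{1679}{2276} \approx 0.7377$)
$V{\left(3 \cdot 1 + 5 \right)} + X = \left(3 \cdot 1 + 5\right) + \frac{1679}{2276} = \left(3 + 5\right) + \frac{1679}{2276} = 8 + \frac{1679}{2276} = \frac{19887}{2276}$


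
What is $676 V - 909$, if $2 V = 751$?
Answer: $252929$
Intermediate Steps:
$V = \frac{751}{2}$ ($V = \frac{1}{2} \cdot 751 = \frac{751}{2} \approx 375.5$)
$676 V - 909 = 676 \cdot \frac{751}{2} - 909 = 253838 - 909 = 252929$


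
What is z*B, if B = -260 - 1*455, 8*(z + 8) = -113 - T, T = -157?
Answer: 3575/2 ≈ 1787.5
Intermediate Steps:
z = -5/2 (z = -8 + (-113 - 1*(-157))/8 = -8 + (-113 + 157)/8 = -8 + (⅛)*44 = -8 + 11/2 = -5/2 ≈ -2.5000)
B = -715 (B = -260 - 455 = -715)
z*B = -5/2*(-715) = 3575/2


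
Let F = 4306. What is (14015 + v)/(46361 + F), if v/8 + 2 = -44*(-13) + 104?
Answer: 6469/16889 ≈ 0.38303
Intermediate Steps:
v = 5392 (v = -16 + 8*(-44*(-13) + 104) = -16 + 8*(572 + 104) = -16 + 8*676 = -16 + 5408 = 5392)
(14015 + v)/(46361 + F) = (14015 + 5392)/(46361 + 4306) = 19407/50667 = 19407*(1/50667) = 6469/16889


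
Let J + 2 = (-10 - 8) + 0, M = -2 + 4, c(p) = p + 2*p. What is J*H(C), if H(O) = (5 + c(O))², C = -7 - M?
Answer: -9680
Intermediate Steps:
c(p) = 3*p
M = 2
C = -9 (C = -7 - 1*2 = -7 - 2 = -9)
J = -20 (J = -2 + ((-10 - 8) + 0) = -2 + (-18 + 0) = -2 - 18 = -20)
H(O) = (5 + 3*O)²
J*H(C) = -20*(5 + 3*(-9))² = -20*(5 - 27)² = -20*(-22)² = -20*484 = -9680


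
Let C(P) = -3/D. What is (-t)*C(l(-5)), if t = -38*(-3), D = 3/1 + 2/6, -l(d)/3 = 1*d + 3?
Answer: 513/5 ≈ 102.60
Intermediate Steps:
l(d) = -9 - 3*d (l(d) = -3*(1*d + 3) = -3*(d + 3) = -3*(3 + d) = -9 - 3*d)
D = 10/3 (D = 3*1 + 2*(1/6) = 3 + 1/3 = 10/3 ≈ 3.3333)
t = 114
C(P) = -9/10 (C(P) = -3/10/3 = -3*3/10 = -9/10)
(-t)*C(l(-5)) = -1*114*(-9/10) = -114*(-9/10) = 513/5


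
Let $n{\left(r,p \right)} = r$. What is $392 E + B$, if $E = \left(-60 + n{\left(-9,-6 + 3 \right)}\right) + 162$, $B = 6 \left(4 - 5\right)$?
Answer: $36450$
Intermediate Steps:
$B = -6$ ($B = 6 \left(-1\right) = -6$)
$E = 93$ ($E = \left(-60 - 9\right) + 162 = -69 + 162 = 93$)
$392 E + B = 392 \cdot 93 - 6 = 36456 - 6 = 36450$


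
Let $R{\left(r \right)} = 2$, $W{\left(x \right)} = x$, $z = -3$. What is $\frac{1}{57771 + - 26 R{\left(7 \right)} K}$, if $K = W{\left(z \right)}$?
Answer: $\frac{1}{57927} \approx 1.7263 \cdot 10^{-5}$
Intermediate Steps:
$K = -3$
$\frac{1}{57771 + - 26 R{\left(7 \right)} K} = \frac{1}{57771 + \left(-26\right) 2 \left(-3\right)} = \frac{1}{57771 - -156} = \frac{1}{57771 + 156} = \frac{1}{57927}$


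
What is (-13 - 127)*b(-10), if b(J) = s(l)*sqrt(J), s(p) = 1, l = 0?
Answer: -140*I*sqrt(10) ≈ -442.72*I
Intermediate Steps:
b(J) = sqrt(J) (b(J) = 1*sqrt(J) = sqrt(J))
(-13 - 127)*b(-10) = (-13 - 127)*sqrt(-10) = -140*I*sqrt(10)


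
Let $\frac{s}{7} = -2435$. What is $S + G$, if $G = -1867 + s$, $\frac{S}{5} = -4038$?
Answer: $-39102$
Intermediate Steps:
$s = -17045$ ($s = 7 \left(-2435\right) = -17045$)
$S = -20190$ ($S = 5 \left(-4038\right) = -20190$)
$G = -18912$ ($G = -1867 - 17045 = -18912$)
$S + G = -20190 - 18912 = -39102$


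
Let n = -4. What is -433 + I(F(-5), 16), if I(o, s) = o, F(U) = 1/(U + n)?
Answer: -3898/9 ≈ -433.11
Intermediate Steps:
F(U) = 1/(-4 + U) (F(U) = 1/(U - 4) = 1/(-4 + U))
-433 + I(F(-5), 16) = -433 + 1/(-4 - 5) = -433 + 1/(-9) = -433 - ⅑ = -3898/9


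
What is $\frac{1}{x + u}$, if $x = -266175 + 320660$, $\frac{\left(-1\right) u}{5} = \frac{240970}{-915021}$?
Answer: $\frac{915021}{49856124035} \approx 1.8353 \cdot 10^{-5}$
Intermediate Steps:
$u = \frac{1204850}{915021}$ ($u = - 5 \frac{240970}{-915021} = - 5 \cdot 240970 \left(- \frac{1}{915021}\right) = \left(-5\right) \left(- \frac{240970}{915021}\right) = \frac{1204850}{915021} \approx 1.3167$)
$x = 54485$
$\frac{1}{x + u} = \frac{1}{54485 + \frac{1204850}{915021}} = \frac{1}{\frac{49856124035}{915021}} = \frac{915021}{49856124035}$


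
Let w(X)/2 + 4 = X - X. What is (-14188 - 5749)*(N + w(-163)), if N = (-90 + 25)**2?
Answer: -84074329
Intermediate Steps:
w(X) = -8 (w(X) = -8 + 2*(X - X) = -8 + 2*0 = -8 + 0 = -8)
N = 4225 (N = (-65)**2 = 4225)
(-14188 - 5749)*(N + w(-163)) = (-14188 - 5749)*(4225 - 8) = -19937*4217 = -84074329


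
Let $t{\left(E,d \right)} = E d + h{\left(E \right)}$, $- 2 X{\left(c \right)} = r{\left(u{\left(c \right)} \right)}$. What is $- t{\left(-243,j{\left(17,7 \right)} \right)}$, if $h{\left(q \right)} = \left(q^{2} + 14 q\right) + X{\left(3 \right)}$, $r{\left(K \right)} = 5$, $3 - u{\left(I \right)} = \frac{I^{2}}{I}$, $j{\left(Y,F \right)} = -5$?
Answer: $- \frac{113719}{2} \approx -56860.0$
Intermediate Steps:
$u{\left(I \right)} = 3 - I$ ($u{\left(I \right)} = 3 - \frac{I^{2}}{I} = 3 - I$)
$X{\left(c \right)} = - \frac{5}{2}$ ($X{\left(c \right)} = \left(- \frac{1}{2}\right) 5 = - \frac{5}{2}$)
$h{\left(q \right)} = - \frac{5}{2} + q^{2} + 14 q$ ($h{\left(q \right)} = \left(q^{2} + 14 q\right) - \frac{5}{2} = - \frac{5}{2} + q^{2} + 14 q$)
$t{\left(E,d \right)} = - \frac{5}{2} + E^{2} + 14 E + E d$ ($t{\left(E,d \right)} = E d + \left(- \frac{5}{2} + E^{2} + 14 E\right) = - \frac{5}{2} + E^{2} + 14 E + E d$)
$- t{\left(-243,j{\left(17,7 \right)} \right)} = - (- \frac{5}{2} + \left(-243\right)^{2} + 14 \left(-243\right) - -1215) = - (- \frac{5}{2} + 59049 - 3402 + 1215) = \left(-1\right) \frac{113719}{2} = - \frac{113719}{2}$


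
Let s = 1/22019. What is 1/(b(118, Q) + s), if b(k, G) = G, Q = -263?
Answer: -22019/5790996 ≈ -0.0038023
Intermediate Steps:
s = 1/22019 ≈ 4.5415e-5
1/(b(118, Q) + s) = 1/(-263 + 1/22019) = 1/(-5790996/22019) = -22019/5790996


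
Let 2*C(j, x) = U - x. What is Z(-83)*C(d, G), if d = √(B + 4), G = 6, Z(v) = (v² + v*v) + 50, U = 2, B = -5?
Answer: -27656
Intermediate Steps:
Z(v) = 50 + 2*v² (Z(v) = (v² + v²) + 50 = 2*v² + 50 = 50 + 2*v²)
d = I (d = √(-5 + 4) = √(-1) = I ≈ 1.0*I)
C(j, x) = 1 - x/2 (C(j, x) = (2 - x)/2 = 1 - x/2)
Z(-83)*C(d, G) = (50 + 2*(-83)²)*(1 - ½*6) = (50 + 2*6889)*(1 - 3) = (50 + 13778)*(-2) = 13828*(-2) = -27656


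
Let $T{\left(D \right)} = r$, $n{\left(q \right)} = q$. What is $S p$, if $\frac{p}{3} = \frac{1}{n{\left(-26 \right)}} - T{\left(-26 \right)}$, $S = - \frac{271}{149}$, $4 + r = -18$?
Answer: $- \frac{464223}{3874} \approx -119.83$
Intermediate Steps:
$r = -22$ ($r = -4 - 18 = -22$)
$T{\left(D \right)} = -22$
$S = - \frac{271}{149}$ ($S = \left(-271\right) \frac{1}{149} = - \frac{271}{149} \approx -1.8188$)
$p = \frac{1713}{26}$ ($p = 3 \left(\frac{1}{-26} - -22\right) = 3 \left(- \frac{1}{26} + 22\right) = 3 \cdot \frac{571}{26} = \frac{1713}{26} \approx 65.885$)
$S p = \left(- \frac{271}{149}\right) \frac{1713}{26} = - \frac{464223}{3874}$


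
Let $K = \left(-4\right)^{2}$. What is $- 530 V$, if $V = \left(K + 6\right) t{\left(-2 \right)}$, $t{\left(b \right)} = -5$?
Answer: $58300$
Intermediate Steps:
$K = 16$
$V = -110$ ($V = \left(16 + 6\right) \left(-5\right) = 22 \left(-5\right) = -110$)
$- 530 V = \left(-530\right) \left(-110\right) = 58300$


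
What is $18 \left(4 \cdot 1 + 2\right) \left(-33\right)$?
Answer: $-3564$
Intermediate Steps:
$18 \left(4 \cdot 1 + 2\right) \left(-33\right) = 18 \left(4 + 2\right) \left(-33\right) = 18 \cdot 6 \left(-33\right) = 108 \left(-33\right) = -3564$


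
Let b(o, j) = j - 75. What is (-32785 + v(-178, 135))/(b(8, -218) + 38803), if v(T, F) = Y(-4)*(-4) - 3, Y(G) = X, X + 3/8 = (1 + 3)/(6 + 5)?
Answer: -144267/169444 ≈ -0.85141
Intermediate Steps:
b(o, j) = -75 + j
X = -1/88 (X = -3/8 + (1 + 3)/(6 + 5) = -3/8 + 4/11 = -1/88 ≈ -0.011364)
Y(G) = -1/88
v(T, F) = -65/22 (v(T, F) = -1/88*(-4) - 3 = 1/22 - 3 = -65/22)
(-32785 + v(-178, 135))/(b(8, -218) + 38803) = (-32785 - 65/22)/((-75 - 218) + 38803) = -721335/(22*(-293 + 38803)) = -721335/22/38510 = -721335/22*1/38510 = -144267/169444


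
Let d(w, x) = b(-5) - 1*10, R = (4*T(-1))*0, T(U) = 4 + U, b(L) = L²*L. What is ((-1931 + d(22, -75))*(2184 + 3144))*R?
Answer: 0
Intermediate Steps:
b(L) = L³
R = 0 (R = (4*(4 - 1))*0 = (4*3)*0 = 12*0 = 0)
d(w, x) = -135 (d(w, x) = (-5)³ - 1*10 = -125 - 10 = -135)
((-1931 + d(22, -75))*(2184 + 3144))*R = ((-1931 - 135)*(2184 + 3144))*0 = -2066*5328*0 = -11007648*0 = 0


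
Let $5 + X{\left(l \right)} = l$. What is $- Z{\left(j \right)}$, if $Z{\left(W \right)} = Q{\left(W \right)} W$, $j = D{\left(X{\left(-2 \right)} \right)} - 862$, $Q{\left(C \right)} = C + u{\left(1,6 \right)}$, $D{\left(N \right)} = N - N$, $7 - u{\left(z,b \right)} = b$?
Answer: $-742182$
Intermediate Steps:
$u{\left(z,b \right)} = 7 - b$
$X{\left(l \right)} = -5 + l$
$D{\left(N \right)} = 0$
$Q{\left(C \right)} = 1 + C$ ($Q{\left(C \right)} = C + \left(7 - 6\right) = C + 1 = 1 + C$)
$j = -862$ ($j = 0 - 862 = -862$)
$Z{\left(W \right)} = W \left(1 + W\right)$ ($Z{\left(W \right)} = \left(1 + W\right) W = W \left(1 + W\right)$)
$- Z{\left(j \right)} = - \left(-862\right) \left(1 - 862\right) = - \left(-862\right) \left(-861\right) = \left(-1\right) 742182 = -742182$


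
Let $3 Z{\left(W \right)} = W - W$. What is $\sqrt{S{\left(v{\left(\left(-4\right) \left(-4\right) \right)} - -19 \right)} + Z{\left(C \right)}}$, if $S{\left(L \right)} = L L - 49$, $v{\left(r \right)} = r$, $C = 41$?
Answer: $14 \sqrt{6} \approx 34.293$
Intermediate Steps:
$Z{\left(W \right)} = 0$ ($Z{\left(W \right)} = \frac{W - W}{3} = \frac{1}{3} \cdot 0 = 0$)
$S{\left(L \right)} = -49 + L^{2}$ ($S{\left(L \right)} = L^{2} - 49 = -49 + L^{2}$)
$\sqrt{S{\left(v{\left(\left(-4\right) \left(-4\right) \right)} - -19 \right)} + Z{\left(C \right)}} = \sqrt{\left(-49 + \left(\left(-4\right) \left(-4\right) - -19\right)^{2}\right) + 0} = \sqrt{\left(-49 + \left(16 + 19\right)^{2}\right) + 0} = \sqrt{\left(-49 + 35^{2}\right) + 0} = \sqrt{\left(-49 + 1225\right) + 0} = \sqrt{1176 + 0} = \sqrt{1176} = 14 \sqrt{6}$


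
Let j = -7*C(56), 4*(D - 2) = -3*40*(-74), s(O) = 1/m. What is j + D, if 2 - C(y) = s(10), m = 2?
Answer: 4423/2 ≈ 2211.5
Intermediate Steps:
s(O) = 1/2
C(y) = 3/2 (C(y) = 2 - 1*1/2 = 2 - 1/2 = 3/2)
D = 2222 (D = 2 + (-3*40*(-74))/4 = 2 + (-120*(-74))/4 = 2 + (1/4)*8880 = 2 + 2220 = 2222)
j = -21/2 (j = -7*3/2 = -21/2 ≈ -10.500)
j + D = -21/2 + 2222 = 4423/2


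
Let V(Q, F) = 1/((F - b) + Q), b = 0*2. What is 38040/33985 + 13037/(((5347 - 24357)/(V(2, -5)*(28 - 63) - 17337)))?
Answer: 2303078306252/193816455 ≈ 11883.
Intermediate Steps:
b = 0
V(Q, F) = 1/(F + Q) (V(Q, F) = 1/((F - 1*0) + Q) = 1/((F + 0) + Q) = 1/(F + Q))
38040/33985 + 13037/(((5347 - 24357)/(V(2, -5)*(28 - 63) - 17337))) = 38040/33985 + 13037/(((5347 - 24357)/((28 - 63)/(-5 + 2) - 17337))) = 38040*(1/33985) + 13037/((-19010/(-35/(-3) - 17337))) = 7608/6797 + 13037/((-19010/(-⅓*(-35) - 17337))) = 7608/6797 + 13037/((-19010/(35/3 - 17337))) = 7608/6797 + 13037/((-19010/(-51976/3))) = 7608/6797 + 13037/((-19010*(-3/51976))) = 7608/6797 + 13037/(28515/25988) = 7608/6797 + 13037*(25988/28515) = 7608/6797 + 338805556/28515 = 2303078306252/193816455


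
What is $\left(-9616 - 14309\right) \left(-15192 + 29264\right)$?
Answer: $-336672600$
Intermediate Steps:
$\left(-9616 - 14309\right) \left(-15192 + 29264\right) = \left(-9616 + \left(-20284 + 5975\right)\right) 14072 = \left(-9616 - 14309\right) 14072 = \left(-23925\right) 14072 = -336672600$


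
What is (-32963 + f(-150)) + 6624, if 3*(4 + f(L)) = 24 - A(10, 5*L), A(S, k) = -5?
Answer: -79000/3 ≈ -26333.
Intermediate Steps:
f(L) = 17/3 (f(L) = -4 + (24 - 1*(-5))/3 = -4 + (24 + 5)/3 = -4 + (⅓)*29 = -4 + 29/3 = 17/3)
(-32963 + f(-150)) + 6624 = (-32963 + 17/3) + 6624 = -98872/3 + 6624 = -79000/3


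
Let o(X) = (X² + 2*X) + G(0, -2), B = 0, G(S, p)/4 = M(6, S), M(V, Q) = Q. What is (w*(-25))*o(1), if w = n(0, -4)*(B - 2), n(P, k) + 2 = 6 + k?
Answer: 0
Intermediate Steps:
G(S, p) = 4*S
n(P, k) = 4 + k (n(P, k) = -2 + (6 + k) = 4 + k)
w = 0 (w = (4 - 4)*(0 - 2) = 0*(-2) = 0)
o(X) = X² + 2*X (o(X) = (X² + 2*X) + 4*0 = (X² + 2*X) + 0 = X² + 2*X)
(w*(-25))*o(1) = (0*(-25))*(1*(2 + 1)) = 0*(1*3) = 0*3 = 0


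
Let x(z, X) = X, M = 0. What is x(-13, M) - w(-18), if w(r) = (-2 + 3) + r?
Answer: 17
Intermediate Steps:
w(r) = 1 + r
x(-13, M) - w(-18) = 0 - (1 - 18) = 0 - 1*(-17) = 0 + 17 = 17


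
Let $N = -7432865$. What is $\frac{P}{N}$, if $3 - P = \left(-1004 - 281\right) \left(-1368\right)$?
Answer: $\frac{159807}{675715} \approx 0.2365$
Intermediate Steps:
$P = -1757877$ ($P = 3 - \left(-1004 - 281\right) \left(-1368\right) = 3 - \left(-1285\right) \left(-1368\right) = 3 - 1757880 = -1757877$)
$\frac{P}{N} = - \frac{1757877}{-7432865} = \left(-1757877\right) \left(- \frac{1}{7432865}\right) = \frac{159807}{675715}$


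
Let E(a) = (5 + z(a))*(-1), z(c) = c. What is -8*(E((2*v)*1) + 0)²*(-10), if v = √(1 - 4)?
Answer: 1040 + 1600*I*√3 ≈ 1040.0 + 2771.3*I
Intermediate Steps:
v = I*√3 (v = √(-3) = I*√3 ≈ 1.732*I)
E(a) = -5 - a (E(a) = (5 + a)*(-1) = -5 - a)
-8*(E((2*v)*1) + 0)²*(-10) = -8*((-5 - 2*(I*√3)) + 0)²*(-10) = -8*((-5 - 2*I*√3) + 0)²*(-10) = -8*(-5 - 2*I*√3)²*(-10) = 80*(-5 - 2*I*√3)²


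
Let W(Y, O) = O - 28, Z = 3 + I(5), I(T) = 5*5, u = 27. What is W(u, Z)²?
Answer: 0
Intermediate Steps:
I(T) = 25
Z = 28 (Z = 3 + 25 = 28)
W(Y, O) = -28 + O
W(u, Z)² = (-28 + 28)² = 0² = 0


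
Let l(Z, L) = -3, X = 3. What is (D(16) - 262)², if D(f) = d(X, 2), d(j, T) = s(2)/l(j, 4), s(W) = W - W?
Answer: 68644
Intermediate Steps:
s(W) = 0
d(j, T) = 0 (d(j, T) = 0/(-3) = 0*(-⅓) = 0)
D(f) = 0
(D(16) - 262)² = (0 - 262)² = (-262)² = 68644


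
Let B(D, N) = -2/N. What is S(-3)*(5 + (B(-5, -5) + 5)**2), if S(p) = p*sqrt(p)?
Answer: -2562*I*sqrt(3)/25 ≈ -177.5*I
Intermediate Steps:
S(p) = p**(3/2)
S(-3)*(5 + (B(-5, -5) + 5)**2) = (-3)**(3/2)*(5 + (-2/(-5) + 5)**2) = (-3*I*sqrt(3))*(5 + (-2*(-1/5) + 5)**2) = (-3*I*sqrt(3))*(5 + (2/5 + 5)**2) = (-3*I*sqrt(3))*(5 + (27/5)**2) = (-3*I*sqrt(3))*(5 + 729/25) = -3*I*sqrt(3)*(854/25) = -2562*I*sqrt(3)/25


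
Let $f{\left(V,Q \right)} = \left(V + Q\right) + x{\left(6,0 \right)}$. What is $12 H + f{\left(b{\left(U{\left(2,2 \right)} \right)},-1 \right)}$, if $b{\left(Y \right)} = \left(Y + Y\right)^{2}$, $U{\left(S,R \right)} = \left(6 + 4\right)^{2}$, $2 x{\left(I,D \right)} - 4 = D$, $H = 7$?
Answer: $40085$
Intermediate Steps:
$x{\left(I,D \right)} = 2 + \frac{D}{2}$
$U{\left(S,R \right)} = 100$ ($U{\left(S,R \right)} = 10^{2} = 100$)
$b{\left(Y \right)} = 4 Y^{2}$ ($b{\left(Y \right)} = \left(2 Y\right)^{2} = 4 Y^{2}$)
$f{\left(V,Q \right)} = 2 + Q + V$ ($f{\left(V,Q \right)} = \left(V + Q\right) + \left(2 + \frac{1}{2} \cdot 0\right) = \left(Q + V\right) + \left(2 + 0\right) = \left(Q + V\right) + 2 = 2 + Q + V$)
$12 H + f{\left(b{\left(U{\left(2,2 \right)} \right)},-1 \right)} = 12 \cdot 7 + \left(2 - 1 + 4 \cdot 100^{2}\right) = 84 + \left(2 - 1 + 4 \cdot 10000\right) = 84 + \left(2 - 1 + 40000\right) = 84 + 40001 = 40085$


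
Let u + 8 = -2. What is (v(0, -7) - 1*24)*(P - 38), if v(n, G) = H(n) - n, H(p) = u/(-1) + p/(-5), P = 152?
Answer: -1596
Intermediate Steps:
u = -10 (u = -8 - 2 = -10)
H(p) = 10 - p/5 (H(p) = -10/(-1) + p/(-5) = -10*(-1) + p*(-⅕) = 10 - p/5)
v(n, G) = 10 - 6*n/5 (v(n, G) = (10 - n/5) - n = 10 - 6*n/5)
(v(0, -7) - 1*24)*(P - 38) = ((10 - 6/5*0) - 1*24)*(152 - 38) = ((10 + 0) - 24)*114 = (10 - 24)*114 = -14*114 = -1596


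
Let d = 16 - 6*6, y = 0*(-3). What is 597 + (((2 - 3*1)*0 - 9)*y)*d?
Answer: 597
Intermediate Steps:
y = 0
d = -20 (d = 16 - 36 = -20)
597 + (((2 - 3*1)*0 - 9)*y)*d = 597 + (((2 - 3*1)*0 - 9)*0)*(-20) = 597 + (((2 - 3)*0 - 9)*0)*(-20) = 597 + ((-1*0 - 9)*0)*(-20) = 597 + ((0 - 9)*0)*(-20) = 597 - 9*0*(-20) = 597 + 0*(-20) = 597 + 0 = 597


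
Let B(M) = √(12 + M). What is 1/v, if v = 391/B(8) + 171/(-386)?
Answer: 165015/2847259082 + 14564359*√5/2847259082 ≈ 0.011496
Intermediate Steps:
v = -171/386 + 391*√5/10 (v = 391/(√(12 + 8)) + 171/(-386) = 391/(√20) + 171*(-1/386) = 391/((2*√5)) - 171/386 = 391*(√5/10) - 171/386 = 391*√5/10 - 171/386 = -171/386 + 391*√5/10 ≈ 86.987)
1/v = 1/(-171/386 + 391*√5/10)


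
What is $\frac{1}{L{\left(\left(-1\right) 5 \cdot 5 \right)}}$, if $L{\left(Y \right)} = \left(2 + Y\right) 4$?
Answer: $- \frac{1}{92} \approx -0.01087$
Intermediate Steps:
$L{\left(Y \right)} = 8 + 4 Y$
$\frac{1}{L{\left(\left(-1\right) 5 \cdot 5 \right)}} = \frac{1}{8 + 4 \left(-1\right) 5 \cdot 5} = \frac{1}{8 + 4 \left(\left(-5\right) 5\right)} = \frac{1}{8 + 4 \left(-25\right)} = \frac{1}{8 - 100} = \frac{1}{-92} = - \frac{1}{92}$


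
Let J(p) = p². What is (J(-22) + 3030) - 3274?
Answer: 240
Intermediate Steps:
(J(-22) + 3030) - 3274 = ((-22)² + 3030) - 3274 = (484 + 3030) - 3274 = 3514 - 3274 = 240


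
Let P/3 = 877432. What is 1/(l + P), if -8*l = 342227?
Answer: 8/20716141 ≈ 3.8617e-7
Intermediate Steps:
l = -342227/8 (l = -⅛*342227 = -342227/8 ≈ -42778.)
P = 2632296 (P = 3*877432 = 2632296)
1/(l + P) = 1/(-342227/8 + 2632296) = 1/(20716141/8) = 8/20716141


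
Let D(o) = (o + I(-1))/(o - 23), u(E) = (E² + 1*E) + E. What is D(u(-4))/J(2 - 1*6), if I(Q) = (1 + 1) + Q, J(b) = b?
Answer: 3/20 ≈ 0.15000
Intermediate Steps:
I(Q) = 2 + Q
u(E) = E² + 2*E (u(E) = (E² + E) + E = (E + E²) + E = E² + 2*E)
D(o) = (1 + o)/(-23 + o) (D(o) = (o + (2 - 1))/(o - 23) = (o + 1)/(-23 + o) = (1 + o)/(-23 + o))
D(u(-4))/J(2 - 1*6) = ((1 - 4*(2 - 4))/(-23 - 4*(2 - 4)))/(2 - 1*6) = ((1 - 4*(-2))/(-23 - 4*(-2)))/(2 - 6) = ((1 + 8)/(-23 + 8))/(-4) = (9/(-15))*(-¼) = -1/15*9*(-¼) = -⅗*(-¼) = 3/20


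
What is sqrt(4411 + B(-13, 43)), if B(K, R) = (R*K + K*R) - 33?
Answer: 2*sqrt(815) ≈ 57.096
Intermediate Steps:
B(K, R) = -33 + 2*K*R (B(K, R) = (K*R + K*R) - 33 = 2*K*R - 33 = -33 + 2*K*R)
sqrt(4411 + B(-13, 43)) = sqrt(4411 + (-33 + 2*(-13)*43)) = sqrt(4411 + (-33 - 1118)) = sqrt(4411 - 1151) = sqrt(3260) = 2*sqrt(815)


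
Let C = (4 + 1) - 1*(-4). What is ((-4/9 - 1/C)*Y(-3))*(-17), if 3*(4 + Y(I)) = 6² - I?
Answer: 85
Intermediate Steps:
C = 9 (C = 5 + 4 = 9)
Y(I) = 8 - I/3 (Y(I) = -4 + (6² - I)/3 = -4 + (36 - I)/3 = -4 + (12 - I/3) = 8 - I/3)
((-4/9 - 1/C)*Y(-3))*(-17) = ((-4/9 - 1/9)*(8 - ⅓*(-3)))*(-17) = ((-4*⅑ - 1*⅑)*(8 + 1))*(-17) = ((-4/9 - ⅑)*9)*(-17) = -5/9*9*(-17) = -5*(-17) = 85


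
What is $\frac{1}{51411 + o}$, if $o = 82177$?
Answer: $\frac{1}{133588} \approx 7.4857 \cdot 10^{-6}$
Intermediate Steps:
$\frac{1}{51411 + o} = \frac{1}{51411 + 82177} = \frac{1}{133588}$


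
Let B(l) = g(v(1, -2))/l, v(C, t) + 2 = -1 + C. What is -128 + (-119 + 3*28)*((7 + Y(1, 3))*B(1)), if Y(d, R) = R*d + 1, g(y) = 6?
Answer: -2438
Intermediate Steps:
v(C, t) = -3 + C (v(C, t) = -2 + (-1 + C) = -3 + C)
Y(d, R) = 1 + R*d
B(l) = 6/l
-128 + (-119 + 3*28)*((7 + Y(1, 3))*B(1)) = -128 + (-119 + 3*28)*((7 + (1 + 3*1))*(6/1)) = -128 + (-119 + 84)*((7 + (1 + 3))*(6*1)) = -128 - 35*(7 + 4)*6 = -128 - 385*6 = -128 - 35*66 = -128 - 2310 = -2438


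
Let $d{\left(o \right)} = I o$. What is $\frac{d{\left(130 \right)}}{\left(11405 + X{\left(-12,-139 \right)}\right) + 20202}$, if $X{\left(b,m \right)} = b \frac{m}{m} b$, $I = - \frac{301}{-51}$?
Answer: $\frac{39130}{1619301} \approx 0.024165$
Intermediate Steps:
$I = \frac{301}{51}$ ($I = \left(-301\right) \left(- \frac{1}{51}\right) = \frac{301}{51} \approx 5.902$)
$X{\left(b,m \right)} = b^{2}$ ($X{\left(b,m \right)} = b 1 b = b b = b^{2}$)
$d{\left(o \right)} = \frac{301 o}{51}$
$\frac{d{\left(130 \right)}}{\left(11405 + X{\left(-12,-139 \right)}\right) + 20202} = \frac{\frac{301}{51} \cdot 130}{\left(11405 + \left(-12\right)^{2}\right) + 20202} = \frac{39130}{51 \left(\left(11405 + 144\right) + 20202\right)} = \frac{39130}{51 \left(11549 + 20202\right)} = \frac{39130}{51 \cdot 31751} = \frac{39130}{51} \cdot \frac{1}{31751} = \frac{39130}{1619301}$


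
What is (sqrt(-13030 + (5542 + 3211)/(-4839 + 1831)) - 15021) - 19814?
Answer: -34835 + I*sqrt(1842540671)/376 ≈ -34835.0 + 114.16*I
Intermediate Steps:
(sqrt(-13030 + (5542 + 3211)/(-4839 + 1831)) - 15021) - 19814 = (sqrt(-13030 + 8753/(-3008)) - 15021) - 19814 = (sqrt(-13030 + 8753*(-1/3008)) - 15021) - 19814 = (sqrt(-13030 - 8753/3008) - 15021) - 19814 = (sqrt(-39202993/3008) - 15021) - 19814 = (I*sqrt(1842540671)/376 - 15021) - 19814 = (-15021 + I*sqrt(1842540671)/376) - 19814 = -34835 + I*sqrt(1842540671)/376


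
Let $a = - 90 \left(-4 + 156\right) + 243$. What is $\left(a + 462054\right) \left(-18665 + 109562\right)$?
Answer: $40777939449$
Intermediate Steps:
$a = -13437$ ($a = \left(-90\right) 152 + 243 = -13680 + 243 = -13437$)
$\left(a + 462054\right) \left(-18665 + 109562\right) = \left(-13437 + 462054\right) \left(-18665 + 109562\right) = 448617 \cdot 90897 = 40777939449$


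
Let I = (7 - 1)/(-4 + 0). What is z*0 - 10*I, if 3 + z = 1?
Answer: 15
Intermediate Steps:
z = -2 (z = -3 + 1 = -2)
I = -3/2 (I = 6/(-4) = 6*(-¼) = -3/2 ≈ -1.5000)
z*0 - 10*I = -2*0 - 10*(-3/2) = 0 + 15 = 15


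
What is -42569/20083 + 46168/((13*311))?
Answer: 755085477/81195569 ≈ 9.2996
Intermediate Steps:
-42569/20083 + 46168/((13*311)) = -42569*1/20083 + 46168/4043 = -42569/20083 + 46168*(1/4043) = -42569/20083 + 46168/4043 = 755085477/81195569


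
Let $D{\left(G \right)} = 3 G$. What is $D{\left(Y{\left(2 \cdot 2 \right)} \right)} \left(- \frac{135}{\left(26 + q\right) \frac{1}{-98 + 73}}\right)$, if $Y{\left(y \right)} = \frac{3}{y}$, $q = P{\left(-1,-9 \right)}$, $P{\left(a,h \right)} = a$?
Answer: $\frac{1215}{4} \approx 303.75$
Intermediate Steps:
$q = -1$
$D{\left(Y{\left(2 \cdot 2 \right)} \right)} \left(- \frac{135}{\left(26 + q\right) \frac{1}{-98 + 73}}\right) = 3 \frac{3}{2 \cdot 2} \left(- \frac{135}{\left(26 - 1\right) \frac{1}{-98 + 73}}\right) = 3 \cdot \frac{3}{4} \left(- \frac{135}{25 \frac{1}{-25}}\right) = 3 \cdot 3 \cdot \frac{1}{4} \left(- \frac{135}{25 \left(- \frac{1}{25}\right)}\right) = 3 \cdot \frac{3}{4} \left(- \frac{135}{-1}\right) = \frac{9 \left(\left(-135\right) \left(-1\right)\right)}{4} = \frac{9}{4} \cdot 135 = \frac{1215}{4}$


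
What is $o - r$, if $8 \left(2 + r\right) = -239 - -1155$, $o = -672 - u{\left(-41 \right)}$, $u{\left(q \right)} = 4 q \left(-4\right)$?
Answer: $- \frac{2881}{2} \approx -1440.5$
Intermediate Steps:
$u{\left(q \right)} = - 16 q$
$o = -1328$ ($o = -672 - \left(-16\right) \left(-41\right) = -672 - 656 = -1328$)
$r = \frac{225}{2}$ ($r = -2 + \frac{-239 - -1155}{8} = -2 + \frac{-239 + 1155}{8} = -2 + \frac{1}{8} \cdot 916 = -2 + \frac{229}{2} = \frac{225}{2} \approx 112.5$)
$o - r = -1328 - \frac{225}{2} = - \frac{2881}{2}$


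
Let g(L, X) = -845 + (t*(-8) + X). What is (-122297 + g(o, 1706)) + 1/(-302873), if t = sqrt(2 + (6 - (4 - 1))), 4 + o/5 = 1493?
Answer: -36779685629/302873 - 8*sqrt(5) ≈ -1.2145e+5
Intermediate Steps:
o = 7445 (o = -20 + 5*1493 = -20 + 7465 = 7445)
t = sqrt(5) (t = sqrt(2 + (6 - 1*3)) = sqrt(2 + (6 - 3)) = sqrt(2 + 3) = sqrt(5) ≈ 2.2361)
g(L, X) = -845 + X - 8*sqrt(5) (g(L, X) = -845 + (sqrt(5)*(-8) + X) = -845 + (-8*sqrt(5) + X) = -845 + (X - 8*sqrt(5)) = -845 + X - 8*sqrt(5))
(-122297 + g(o, 1706)) + 1/(-302873) = (-122297 + (-845 + 1706 - 8*sqrt(5))) + 1/(-302873) = (-122297 + (861 - 8*sqrt(5))) - 1/302873 = (-121436 - 8*sqrt(5)) - 1/302873 = -36779685629/302873 - 8*sqrt(5)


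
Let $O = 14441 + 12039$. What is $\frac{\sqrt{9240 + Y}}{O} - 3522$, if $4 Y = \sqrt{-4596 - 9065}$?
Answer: $-3522 + \frac{\sqrt{36960 + i \sqrt{13661}}}{52960} \approx -3522.0 + 5.7398 \cdot 10^{-6} i$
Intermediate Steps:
$Y = \frac{i \sqrt{13661}}{4}$ ($Y = \frac{\sqrt{-4596 - 9065}}{4} = \frac{\sqrt{-13661}}{4} = \frac{i \sqrt{13661}}{4} \approx 29.22 i$)
$O = 26480$
$\frac{\sqrt{9240 + Y}}{O} - 3522 = \frac{\sqrt{9240 + \frac{i \sqrt{13661}}{4}}}{26480} - 3522 = -3522 + \frac{\sqrt{9240 + \frac{i \sqrt{13661}}{4}}}{26480}$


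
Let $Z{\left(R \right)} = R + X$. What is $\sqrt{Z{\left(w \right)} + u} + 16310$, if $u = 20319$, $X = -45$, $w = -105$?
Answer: $16310 + 9 \sqrt{249} \approx 16452.0$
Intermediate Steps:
$Z{\left(R \right)} = -45 + R$ ($Z{\left(R \right)} = R - 45 = -45 + R$)
$\sqrt{Z{\left(w \right)} + u} + 16310 = \sqrt{\left(-45 - 105\right) + 20319} + 16310 = \sqrt{-150 + 20319} + 16310 = \sqrt{20169} + 16310 = 9 \sqrt{249} + 16310 = 16310 + 9 \sqrt{249}$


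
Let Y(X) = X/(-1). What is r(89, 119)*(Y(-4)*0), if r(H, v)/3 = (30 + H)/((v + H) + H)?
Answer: 0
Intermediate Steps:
Y(X) = -X (Y(X) = X*(-1) = -X)
r(H, v) = 3*(30 + H)/(v + 2*H) (r(H, v) = 3*((30 + H)/((v + H) + H)) = 3*((30 + H)/((H + v) + H)) = 3*((30 + H)/(v + 2*H)) = 3*(30 + H)/(v + 2*H))
r(89, 119)*(Y(-4)*0) = (3*(30 + 89)/(119 + 2*89))*(-1*(-4)*0) = (3*119/(119 + 178))*(4*0) = (3*119/297)*0 = (3*(1/297)*119)*0 = (119/99)*0 = 0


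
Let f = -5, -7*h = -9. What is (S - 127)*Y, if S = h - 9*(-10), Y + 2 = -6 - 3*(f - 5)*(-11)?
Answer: 84500/7 ≈ 12071.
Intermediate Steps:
h = 9/7 (h = -⅐*(-9) = 9/7 ≈ 1.2857)
Y = -338 (Y = -2 + (-6 - 3*(-5 - 5)*(-11)) = -2 + (-6 - 3*(-10)*(-11)) = -2 + (-6 + 30*(-11)) = -2 + (-6 - 330) = -2 - 336 = -338)
S = 639/7 (S = 9/7 - 9*(-10) = 9/7 + 90 = 639/7 ≈ 91.286)
(S - 127)*Y = (639/7 - 127)*(-338) = -250/7*(-338) = 84500/7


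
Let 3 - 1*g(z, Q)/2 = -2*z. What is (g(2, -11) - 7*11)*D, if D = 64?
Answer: -4032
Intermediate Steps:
g(z, Q) = 6 + 4*z (g(z, Q) = 6 - (-4)*z = 6 + 4*z)
(g(2, -11) - 7*11)*D = ((6 + 4*2) - 7*11)*64 = ((6 + 8) - 77)*64 = (14 - 77)*64 = -63*64 = -4032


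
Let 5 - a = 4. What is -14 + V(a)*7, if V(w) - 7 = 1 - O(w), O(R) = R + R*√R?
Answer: 28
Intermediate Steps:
a = 1 (a = 5 - 1*4 = 5 - 4 = 1)
O(R) = R + R^(3/2)
V(w) = 8 - w - w^(3/2) (V(w) = 7 + (1 - (w + w^(3/2))) = 7 + (1 + (-w - w^(3/2))) = 7 + (1 - w - w^(3/2)) = 8 - w - w^(3/2))
-14 + V(a)*7 = -14 + (8 - 1*1 - 1^(3/2))*7 = -14 + (8 - 1 - 1*1)*7 = -14 + (8 - 1 - 1)*7 = -14 + 6*7 = -14 + 42 = 28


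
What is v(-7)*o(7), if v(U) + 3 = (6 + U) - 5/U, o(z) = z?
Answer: -23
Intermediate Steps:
v(U) = 3 + U - 5/U (v(U) = -3 + ((6 + U) - 5/U) = -3 + (6 + U - 5/U) = 3 + U - 5/U)
v(-7)*o(7) = (3 - 7 - 5/(-7))*7 = (3 - 7 - 5*(-1/7))*7 = (3 - 7 + 5/7)*7 = -23/7*7 = -23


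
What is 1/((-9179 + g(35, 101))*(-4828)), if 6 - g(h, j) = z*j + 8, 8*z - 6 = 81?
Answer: 2/99257645 ≈ 2.0150e-8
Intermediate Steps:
z = 87/8 (z = ¾ + (⅛)*81 = ¾ + 81/8 = 87/8 ≈ 10.875)
g(h, j) = -2 - 87*j/8 (g(h, j) = 6 - (87*j/8 + 8) = 6 - (8 + 87*j/8) = 6 + (-8 - 87*j/8) = -2 - 87*j/8)
1/((-9179 + g(35, 101))*(-4828)) = 1/(-9179 + (-2 - 87/8*101)*(-4828)) = -1/4828/(-9179 + (-2 - 8787/8)) = -1/4828/(-9179 - 8803/8) = -1/4828/(-82235/8) = -8/82235*(-1/4828) = 2/99257645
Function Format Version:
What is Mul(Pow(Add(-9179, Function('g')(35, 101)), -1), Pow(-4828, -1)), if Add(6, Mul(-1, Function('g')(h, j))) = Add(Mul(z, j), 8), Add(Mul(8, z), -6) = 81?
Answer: Rational(2, 99257645) ≈ 2.0150e-8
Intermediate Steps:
z = Rational(87, 8) (z = Add(Rational(3, 4), Mul(Rational(1, 8), 81)) = Add(Rational(3, 4), Rational(81, 8)) = Rational(87, 8) ≈ 10.875)
Function('g')(h, j) = Add(-2, Mul(Rational(-87, 8), j)) (Function('g')(h, j) = Add(6, Mul(-1, Add(Mul(Rational(87, 8), j), 8))) = Add(6, Mul(-1, Add(8, Mul(Rational(87, 8), j)))) = Add(6, Add(-8, Mul(Rational(-87, 8), j))) = Add(-2, Mul(Rational(-87, 8), j)))
Mul(Pow(Add(-9179, Function('g')(35, 101)), -1), Pow(-4828, -1)) = Mul(Pow(Add(-9179, Add(-2, Mul(Rational(-87, 8), 101))), -1), Pow(-4828, -1)) = Mul(Pow(Add(-9179, Add(-2, Rational(-8787, 8))), -1), Rational(-1, 4828)) = Mul(Pow(Add(-9179, Rational(-8803, 8)), -1), Rational(-1, 4828)) = Mul(Pow(Rational(-82235, 8), -1), Rational(-1, 4828)) = Mul(Rational(-8, 82235), Rational(-1, 4828)) = Rational(2, 99257645)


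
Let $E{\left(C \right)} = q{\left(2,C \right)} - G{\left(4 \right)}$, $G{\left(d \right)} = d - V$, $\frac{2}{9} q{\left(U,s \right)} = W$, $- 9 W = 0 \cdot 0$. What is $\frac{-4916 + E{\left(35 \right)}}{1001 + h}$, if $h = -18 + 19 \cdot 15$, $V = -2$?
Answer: $- \frac{2461}{634} \approx -3.8817$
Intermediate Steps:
$W = 0$ ($W = - \frac{0 \cdot 0}{9} = \left(- \frac{1}{9}\right) 0 = 0$)
$q{\left(U,s \right)} = 0$ ($q{\left(U,s \right)} = \frac{9}{2} \cdot 0 = 0$)
$G{\left(d \right)} = 2 + d$ ($G{\left(d \right)} = d - -2 = d + 2 = 2 + d$)
$h = 267$ ($h = -18 + 285 = 267$)
$E{\left(C \right)} = -6$ ($E{\left(C \right)} = 0 - \left(2 + 4\right) = 0 - 6 = -6$)
$\frac{-4916 + E{\left(35 \right)}}{1001 + h} = \frac{-4916 - 6}{1001 + 267} = - \frac{4922}{1268} = \left(-4922\right) \frac{1}{1268} = - \frac{2461}{634}$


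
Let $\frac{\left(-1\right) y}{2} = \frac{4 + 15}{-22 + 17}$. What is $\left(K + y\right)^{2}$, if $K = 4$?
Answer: $\frac{3364}{25} \approx 134.56$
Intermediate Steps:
$y = \frac{38}{5}$ ($y = - 2 \frac{4 + 15}{-22 + 17} = - 2 \frac{19}{-5} = - 2 \cdot 19 \left(- \frac{1}{5}\right) = \left(-2\right) \left(- \frac{19}{5}\right) = \frac{38}{5} \approx 7.6$)
$\left(K + y\right)^{2} = \left(4 + \frac{38}{5}\right)^{2} = \left(\frac{58}{5}\right)^{2} = \frac{3364}{25}$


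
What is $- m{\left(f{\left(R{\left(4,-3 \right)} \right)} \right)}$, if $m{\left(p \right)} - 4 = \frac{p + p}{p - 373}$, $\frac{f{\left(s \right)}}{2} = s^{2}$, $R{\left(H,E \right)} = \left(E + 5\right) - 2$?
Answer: $-4$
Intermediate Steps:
$R{\left(H,E \right)} = 3 + E$ ($R{\left(H,E \right)} = \left(5 + E\right) - 2 = 3 + E$)
$f{\left(s \right)} = 2 s^{2}$
$m{\left(p \right)} = 4 + \frac{2 p}{-373 + p}$ ($m{\left(p \right)} = 4 + \frac{p + p}{p - 373} = 4 + \frac{2 p}{-373 + p}$)
$- m{\left(f{\left(R{\left(4,-3 \right)} \right)} \right)} = - \frac{2 \left(-746 + 3 \cdot 2 \left(3 - 3\right)^{2}\right)}{-373 + 2 \left(3 - 3\right)^{2}} = - \frac{2 \left(-746 + 3 \cdot 2 \cdot 0^{2}\right)}{-373 + 2 \cdot 0^{2}} = - \frac{2 \left(-746 + 3 \cdot 2 \cdot 0\right)}{-373 + 2 \cdot 0} = - \frac{2 \left(-746 + 3 \cdot 0\right)}{-373 + 0} = - \frac{2 \left(-746 + 0\right)}{-373} = - \frac{2 \left(-1\right) \left(-746\right)}{373} = \left(-1\right) 4 = -4$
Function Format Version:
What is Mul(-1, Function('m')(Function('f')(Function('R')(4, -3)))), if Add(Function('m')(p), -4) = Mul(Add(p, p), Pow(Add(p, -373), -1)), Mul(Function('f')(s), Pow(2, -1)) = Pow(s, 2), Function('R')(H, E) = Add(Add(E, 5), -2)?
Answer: -4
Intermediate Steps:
Function('R')(H, E) = Add(3, E) (Function('R')(H, E) = Add(Add(5, E), -2) = Add(3, E))
Function('f')(s) = Mul(2, Pow(s, 2))
Function('m')(p) = Add(4, Mul(2, p, Pow(Add(-373, p), -1))) (Function('m')(p) = Add(4, Mul(Add(p, p), Pow(Add(p, -373), -1))) = Add(4, Mul(Mul(2, p), Pow(Add(-373, p), -1))) = Add(4, Mul(2, p, Pow(Add(-373, p), -1))))
Mul(-1, Function('m')(Function('f')(Function('R')(4, -3)))) = Mul(-1, Mul(2, Pow(Add(-373, Mul(2, Pow(Add(3, -3), 2))), -1), Add(-746, Mul(3, Mul(2, Pow(Add(3, -3), 2)))))) = Mul(-1, Mul(2, Pow(Add(-373, Mul(2, Pow(0, 2))), -1), Add(-746, Mul(3, Mul(2, Pow(0, 2)))))) = Mul(-1, Mul(2, Pow(Add(-373, Mul(2, 0)), -1), Add(-746, Mul(3, Mul(2, 0))))) = Mul(-1, Mul(2, Pow(Add(-373, 0), -1), Add(-746, Mul(3, 0)))) = Mul(-1, Mul(2, Pow(-373, -1), Add(-746, 0))) = Mul(-1, Mul(2, Rational(-1, 373), -746)) = Mul(-1, 4) = -4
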